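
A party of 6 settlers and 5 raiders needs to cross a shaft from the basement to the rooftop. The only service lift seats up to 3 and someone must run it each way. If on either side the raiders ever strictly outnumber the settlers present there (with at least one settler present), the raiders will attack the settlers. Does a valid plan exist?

Yes

1. 3 raiders → the rooftop.  (the basement: 6S 2R; the rooftop: 0S 3R)
2. 1 raider ← the basement.  (the basement: 6S 3R; the rooftop: 0S 2R)
3. 3 settlers → the rooftop.  (the basement: 3S 3R; the rooftop: 3S 2R)
4. 1 settler ← the basement.  (the basement: 4S 3R; the rooftop: 2S 2R)
5. 2 settlers and 1 raider → the rooftop.  (the basement: 2S 2R; the rooftop: 4S 3R)
6. 1 settler ← the basement.  (the basement: 3S 2R; the rooftop: 3S 3R)
7. 2 settlers and 1 raider → the rooftop.  (the basement: 1S 1R; the rooftop: 5S 4R)
8. 1 settler ← the basement.  (the basement: 2S 1R; the rooftop: 4S 4R)
9. 2 settlers and 1 raider → the rooftop.  (the basement: 0S 0R; the rooftop: 6S 5R)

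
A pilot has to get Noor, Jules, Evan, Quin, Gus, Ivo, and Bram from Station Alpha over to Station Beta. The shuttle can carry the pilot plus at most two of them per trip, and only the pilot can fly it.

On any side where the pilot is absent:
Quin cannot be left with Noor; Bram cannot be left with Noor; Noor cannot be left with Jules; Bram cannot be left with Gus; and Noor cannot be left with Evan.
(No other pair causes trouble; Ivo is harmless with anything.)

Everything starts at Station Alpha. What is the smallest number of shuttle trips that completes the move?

Counting alone: the pilot can take at most 2 across per trip to Station Beta, so moving all 7 needs at least 4 loaded trips out, with a return between consecutive ones — at least 7 crossings.
The safety rule pushes this higher. Following every safe sequence of crossings, the most of the 7 that can be at Station Beta as the shuttle arrives there on crossing 7 is 6 — never all 7.
So no plan with fewer than 9 crossings exists, and this one achieves 9:
1. Pilot goes to Station Beta with Gus and Noor.
2. Pilot goes back to Station Alpha alone.
3. Pilot goes to Station Beta with Ivo.
4. Pilot goes back to Station Alpha alone.
5. Pilot goes to Station Beta with Evan and Jules.
6. Pilot goes back to Station Alpha with Noor.
7. Pilot goes to Station Beta with Noor and Quin.
8. Pilot goes back to Station Alpha with Noor.
9. Pilot goes to Station Beta with Bram and Noor.

9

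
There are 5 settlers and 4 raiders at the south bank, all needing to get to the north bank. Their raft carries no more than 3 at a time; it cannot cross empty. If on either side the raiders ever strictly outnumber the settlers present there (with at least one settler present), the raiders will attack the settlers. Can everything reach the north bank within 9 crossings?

Yes — this plan uses 7 crossings (≤ 9):
1. 3 raiders → the north bank.  (the south bank: 5S 1R; the north bank: 0S 3R)
2. 1 raider ← the south bank.  (the south bank: 5S 2R; the north bank: 0S 2R)
3. 3 settlers → the north bank.  (the south bank: 2S 2R; the north bank: 3S 2R)
4. 1 settler ← the south bank.  (the south bank: 3S 2R; the north bank: 2S 2R)
5. 2 settlers and 1 raider → the north bank.  (the south bank: 1S 1R; the north bank: 4S 3R)
6. 1 settler ← the south bank.  (the south bank: 2S 1R; the north bank: 3S 3R)
7. 2 settlers and 1 raider → the north bank.  (the south bank: 0S 0R; the north bank: 5S 4R)

Yes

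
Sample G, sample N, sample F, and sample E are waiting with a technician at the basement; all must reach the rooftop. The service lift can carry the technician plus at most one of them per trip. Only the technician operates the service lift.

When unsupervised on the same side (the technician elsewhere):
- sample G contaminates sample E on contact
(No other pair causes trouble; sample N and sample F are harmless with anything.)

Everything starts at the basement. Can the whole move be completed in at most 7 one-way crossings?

Yes — this plan uses 7 crossings (≤ 7):
1. Technician goes to the rooftop with sample G.
2. Technician goes back to the basement alone.
3. Technician goes to the rooftop with sample N.
4. Technician goes back to the basement alone.
5. Technician goes to the rooftop with sample F.
6. Technician goes back to the basement alone.
7. Technician goes to the rooftop with sample E.

Yes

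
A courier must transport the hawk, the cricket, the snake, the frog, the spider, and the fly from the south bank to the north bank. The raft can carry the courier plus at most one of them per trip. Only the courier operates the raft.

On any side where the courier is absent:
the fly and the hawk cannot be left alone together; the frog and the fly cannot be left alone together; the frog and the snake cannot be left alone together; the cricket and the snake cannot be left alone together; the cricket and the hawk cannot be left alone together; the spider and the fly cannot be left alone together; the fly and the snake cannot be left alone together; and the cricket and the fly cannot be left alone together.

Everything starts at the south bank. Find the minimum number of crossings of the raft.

impossible

Whatever the first load, the items left behind include a forbidden pair without the courier. No opening move is safe, so no plan exists.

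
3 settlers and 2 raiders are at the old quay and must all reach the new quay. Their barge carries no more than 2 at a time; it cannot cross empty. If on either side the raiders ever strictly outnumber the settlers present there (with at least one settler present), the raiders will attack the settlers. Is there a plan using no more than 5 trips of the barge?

No

Counting alone: each trip to the new quay takes at most 2 across and each return brings at least 1 back, so after t trips out (and t−1 returns) at most 2t − (t−1) of the 5 are across; that first reaches 5 at t = 4, so at least 7 crossings are needed.
Since 5 < 7, 5 crossings cannot be enough. (The shortest complete plan in fact takes 7:)
1. 2 raiders → the new quay.  (the old quay: 3S 0R; the new quay: 0S 2R)
2. 1 raider ← the old quay.  (the old quay: 3S 1R; the new quay: 0S 1R)
3. 2 settlers → the new quay.  (the old quay: 1S 1R; the new quay: 2S 1R)
4. 1 settler ← the old quay.  (the old quay: 2S 1R; the new quay: 1S 1R)
5. 1 settler and 1 raider → the new quay.  (the old quay: 1S 0R; the new quay: 2S 2R)
6. 1 raider ← the old quay.  (the old quay: 1S 1R; the new quay: 2S 1R)
7. 1 settler and 1 raider → the new quay.  (the old quay: 0S 0R; the new quay: 3S 2R)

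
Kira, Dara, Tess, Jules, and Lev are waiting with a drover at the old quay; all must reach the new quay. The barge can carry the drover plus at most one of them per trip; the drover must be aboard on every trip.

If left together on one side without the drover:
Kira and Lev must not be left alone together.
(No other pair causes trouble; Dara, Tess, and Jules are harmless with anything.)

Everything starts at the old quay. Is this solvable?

Yes

1. Drover goes to the new quay with Kira.
2. Drover goes back to the old quay alone.
3. Drover goes to the new quay with Dara.
4. Drover goes back to the old quay alone.
5. Drover goes to the new quay with Tess.
6. Drover goes back to the old quay alone.
7. Drover goes to the new quay with Jules.
8. Drover goes back to the old quay alone.
9. Drover goes to the new quay with Lev.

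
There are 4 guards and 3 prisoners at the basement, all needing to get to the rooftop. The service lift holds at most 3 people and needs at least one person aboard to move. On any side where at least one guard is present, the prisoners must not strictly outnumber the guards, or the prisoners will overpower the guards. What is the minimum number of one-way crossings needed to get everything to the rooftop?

5

Counting alone: each trip to the rooftop takes at most 3 across and each return brings at least 1 back, so after t trips out (and t−1 returns) at most 3t − (t−1) of the 7 are across; that first reaches 7 at t = 3, so at least 5 crossings are needed.
The plan below uses exactly 5 crossings, so it is optimal:
1. 3 prisoners → the rooftop.  (the basement: 4G 0P; the rooftop: 0G 3P)
2. 1 prisoner ← the basement.  (the basement: 4G 1P; the rooftop: 0G 2P)
3. 3 guards → the rooftop.  (the basement: 1G 1P; the rooftop: 3G 2P)
4. 1 guard ← the basement.  (the basement: 2G 1P; the rooftop: 2G 2P)
5. 2 guards and 1 prisoner → the rooftop.  (the basement: 0G 0P; the rooftop: 4G 3P)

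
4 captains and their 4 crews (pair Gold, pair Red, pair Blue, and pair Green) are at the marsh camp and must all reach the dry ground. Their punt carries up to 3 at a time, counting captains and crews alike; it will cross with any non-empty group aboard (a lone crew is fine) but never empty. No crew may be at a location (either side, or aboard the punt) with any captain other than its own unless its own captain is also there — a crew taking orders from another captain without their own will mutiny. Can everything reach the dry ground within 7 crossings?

No

Counting alone: each trip to the dry ground takes at most 3 across and each return brings at least 1 back, so after t trips out (and t−1 returns) at most 3t − (t−1) of the 8 are across; that first reaches 8 at t = 4, so at least 7 crossings are needed.
The safety rule pushes this higher. Following every safe sequence of crossings, the most of the 8 that can be at the dry ground as the punt arrives there on crossing 7 is 7 — never all 8.
So the move cannot be finished within 7 crossings. (The shortest complete plan takes 9:)
1. captain Gold and crew Gold cross → the dry ground.
2. captain Gold crosses ← the marsh camp.
3. captain Gold, captain Red, and crew Red cross → the dry ground.
4. captain Gold and crew Gold cross ← the marsh camp.
5. captain Blue, captain Gold, and captain Green cross → the dry ground.
6. crew Red crosses ← the marsh camp.
7. crew Gold and crew Red cross → the dry ground.
8. crew Gold crosses ← the marsh camp.
9. crew Blue, crew Gold, and crew Green cross → the dry ground.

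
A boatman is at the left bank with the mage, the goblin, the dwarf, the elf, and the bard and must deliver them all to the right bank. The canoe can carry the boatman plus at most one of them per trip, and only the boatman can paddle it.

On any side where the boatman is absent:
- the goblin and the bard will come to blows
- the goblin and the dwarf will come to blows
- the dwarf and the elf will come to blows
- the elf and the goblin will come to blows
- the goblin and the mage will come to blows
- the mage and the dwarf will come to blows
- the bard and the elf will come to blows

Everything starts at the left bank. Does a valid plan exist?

No

Whatever the first load, the items left behind include a forbidden pair without the boatman. No opening move is safe, so no plan exists.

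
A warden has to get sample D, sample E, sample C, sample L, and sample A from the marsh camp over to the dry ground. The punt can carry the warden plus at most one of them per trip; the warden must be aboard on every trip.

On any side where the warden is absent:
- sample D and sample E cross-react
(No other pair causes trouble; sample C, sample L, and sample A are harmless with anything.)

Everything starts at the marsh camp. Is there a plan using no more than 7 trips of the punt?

No

Counting alone: the warden can take at most 1 across per trip to the dry ground, so moving all 5 needs at least 5 loaded trips out, with a return between consecutive ones — at least 9 crossings.
Since 7 < 9, 7 crossings cannot be enough. (The shortest complete plan in fact takes 9:)
1. Warden goes to the dry ground with sample D.  [the marsh camp: sample A, sample C, sample E, sample L | the dry ground: sample D]
2. Warden goes back to the marsh camp alone.  [the marsh camp: sample A, sample C, sample E, sample L | the dry ground: sample D]
3. Warden goes to the dry ground with sample C.  [the marsh camp: sample A, sample E, sample L | the dry ground: sample C, sample D]
4. Warden goes back to the marsh camp alone.  [the marsh camp: sample A, sample E, sample L | the dry ground: sample C, sample D]
5. Warden goes to the dry ground with sample L.  [the marsh camp: sample A, sample E | the dry ground: sample C, sample D, sample L]
6. Warden goes back to the marsh camp alone.  [the marsh camp: sample A, sample E | the dry ground: sample C, sample D, sample L]
7. Warden goes to the dry ground with sample A.  [the marsh camp: sample E | the dry ground: sample A, sample C, sample D, sample L]
8. Warden goes back to the marsh camp alone.  [the marsh camp: sample E | the dry ground: sample A, sample C, sample D, sample L]
9. Warden goes to the dry ground with sample E.  [the marsh camp: — | the dry ground: sample A, sample C, sample D, sample E, sample L]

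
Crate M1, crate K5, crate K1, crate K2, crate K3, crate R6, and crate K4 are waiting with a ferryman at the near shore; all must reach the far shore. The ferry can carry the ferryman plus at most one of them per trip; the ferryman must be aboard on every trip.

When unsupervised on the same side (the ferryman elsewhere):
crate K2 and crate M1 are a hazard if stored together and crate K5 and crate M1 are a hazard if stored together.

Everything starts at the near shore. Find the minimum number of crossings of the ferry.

15

Counting alone: the ferryman can take at most 1 across per trip to the far shore, so moving all 7 needs at least 7 loaded trips out, with a return between consecutive ones — at least 13 crossings.
The safety rule pushes this higher. Following every safe sequence of crossings, the most of the 7 that can be at the far shore as the ferry arrives there on crossing 13 is 6 — never all 7.
So no plan with fewer than 15 crossings exists, and this one achieves 15:
1. Ferryman goes to the far shore with crate M1.  [the near shore: crate K1, crate K2, crate K3, crate K4, crate K5, crate R6 | the far shore: crate M1]
2. Ferryman goes back to the near shore alone.  [the near shore: crate K1, crate K2, crate K3, crate K4, crate K5, crate R6 | the far shore: crate M1]
3. Ferryman goes to the far shore with crate K5.  [the near shore: crate K1, crate K2, crate K3, crate K4, crate R6 | the far shore: crate K5, crate M1]
4. Ferryman goes back to the near shore with crate M1.  [the near shore: crate K1, crate K2, crate K3, crate K4, crate M1, crate R6 | the far shore: crate K5]
5. Ferryman goes to the far shore with crate K2.  [the near shore: crate K1, crate K3, crate K4, crate M1, crate R6 | the far shore: crate K2, crate K5]
6. Ferryman goes back to the near shore alone.  [the near shore: crate K1, crate K3, crate K4, crate M1, crate R6 | the far shore: crate K2, crate K5]
7. Ferryman goes to the far shore with crate K1.  [the near shore: crate K3, crate K4, crate M1, crate R6 | the far shore: crate K1, crate K2, crate K5]
8. Ferryman goes back to the near shore alone.  [the near shore: crate K3, crate K4, crate M1, crate R6 | the far shore: crate K1, crate K2, crate K5]
9. Ferryman goes to the far shore with crate K3.  [the near shore: crate K4, crate M1, crate R6 | the far shore: crate K1, crate K2, crate K3, crate K5]
10. Ferryman goes back to the near shore alone.  [the near shore: crate K4, crate M1, crate R6 | the far shore: crate K1, crate K2, crate K3, crate K5]
11. Ferryman goes to the far shore with crate R6.  [the near shore: crate K4, crate M1 | the far shore: crate K1, crate K2, crate K3, crate K5, crate R6]
12. Ferryman goes back to the near shore alone.  [the near shore: crate K4, crate M1 | the far shore: crate K1, crate K2, crate K3, crate K5, crate R6]
13. Ferryman goes to the far shore with crate K4.  [the near shore: crate M1 | the far shore: crate K1, crate K2, crate K3, crate K4, crate K5, crate R6]
14. Ferryman goes back to the near shore alone.  [the near shore: crate M1 | the far shore: crate K1, crate K2, crate K3, crate K4, crate K5, crate R6]
15. Ferryman goes to the far shore with crate M1.  [the near shore: — | the far shore: crate K1, crate K2, crate K3, crate K4, crate K5, crate M1, crate R6]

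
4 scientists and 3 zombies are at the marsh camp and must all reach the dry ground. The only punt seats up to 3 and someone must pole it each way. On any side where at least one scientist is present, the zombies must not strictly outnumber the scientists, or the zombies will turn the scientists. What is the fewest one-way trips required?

5

Counting alone: each trip to the dry ground takes at most 3 across and each return brings at least 1 back, so after t trips out (and t−1 returns) at most 3t − (t−1) of the 7 are across; that first reaches 7 at t = 3, so at least 5 crossings are needed.
The plan below uses exactly 5 crossings, so it is optimal:
1. 3 zombies → the dry ground.  (the marsh camp: 4S 0Z; the dry ground: 0S 3Z)
2. 1 zombie ← the marsh camp.  (the marsh camp: 4S 1Z; the dry ground: 0S 2Z)
3. 3 scientists → the dry ground.  (the marsh camp: 1S 1Z; the dry ground: 3S 2Z)
4. 1 scientist ← the marsh camp.  (the marsh camp: 2S 1Z; the dry ground: 2S 2Z)
5. 2 scientists and 1 zombie → the dry ground.  (the marsh camp: 0S 0Z; the dry ground: 4S 3Z)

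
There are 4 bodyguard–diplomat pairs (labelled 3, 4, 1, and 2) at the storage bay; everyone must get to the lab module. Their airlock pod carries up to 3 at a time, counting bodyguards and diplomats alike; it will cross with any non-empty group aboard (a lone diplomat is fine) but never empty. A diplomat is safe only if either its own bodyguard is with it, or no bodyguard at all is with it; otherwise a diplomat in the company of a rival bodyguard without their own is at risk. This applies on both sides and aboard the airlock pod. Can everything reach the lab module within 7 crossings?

Counting alone: each trip to the lab module takes at most 3 across and each return brings at least 1 back, so after t trips out (and t−1 returns) at most 3t − (t−1) of the 8 are across; that first reaches 8 at t = 4, so at least 7 crossings are needed.
The safety rule pushes this higher. Following every safe sequence of crossings, the most of the 8 that can be at the lab module as the airlock pod arrives there on crossing 7 is 7 — never all 8.
So the move cannot be finished within 7 crossings. (The shortest complete plan takes 9:)
1. bodyguard 3 and diplomat 3 cross → the lab module.
2. bodyguard 3 crosses ← the storage bay.
3. bodyguard 3, bodyguard 4, and diplomat 4 cross → the lab module.
4. bodyguard 3 and diplomat 3 cross ← the storage bay.
5. bodyguard 1, bodyguard 2, and bodyguard 3 cross → the lab module.
6. diplomat 4 crosses ← the storage bay.
7. diplomat 3 and diplomat 4 cross → the lab module.
8. diplomat 3 crosses ← the storage bay.
9. diplomat 1, diplomat 2, and diplomat 3 cross → the lab module.

No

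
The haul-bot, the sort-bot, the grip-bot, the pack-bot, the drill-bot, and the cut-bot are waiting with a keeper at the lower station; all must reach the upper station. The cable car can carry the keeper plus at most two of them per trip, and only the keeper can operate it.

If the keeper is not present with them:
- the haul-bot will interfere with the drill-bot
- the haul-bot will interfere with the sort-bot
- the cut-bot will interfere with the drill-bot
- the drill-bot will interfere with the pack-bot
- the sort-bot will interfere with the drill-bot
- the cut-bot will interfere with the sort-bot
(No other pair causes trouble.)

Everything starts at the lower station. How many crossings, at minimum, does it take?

9

Counting alone: the keeper can take at most 2 across per trip to the upper station, so moving all 6 needs at least 3 loaded trips out, with a return between consecutive ones — at least 5 crossings.
The safety rule pushes this higher. Following every safe sequence of crossings, the most of the 6 that can be at the upper station as the cable car arrives there on crossings 5, 7 is 4, 5 respectively — never all 6.
So no plan with fewer than 9 crossings exists, and this one achieves 9:
1. Keeper goes to the upper station with the drill-bot and the sort-bot.  [the lower station: the cut-bot, the grip-bot, the haul-bot, the pack-bot | the upper station: the drill-bot, the sort-bot]
2. Keeper goes back to the lower station with the sort-bot.  [the lower station: the cut-bot, the grip-bot, the haul-bot, the pack-bot, the sort-bot | the upper station: the drill-bot]
3. Keeper goes to the upper station with the cut-bot and the haul-bot.  [the lower station: the grip-bot, the pack-bot, the sort-bot | the upper station: the cut-bot, the drill-bot, the haul-bot]
4. Keeper goes back to the lower station with the drill-bot.  [the lower station: the drill-bot, the grip-bot, the pack-bot, the sort-bot | the upper station: the cut-bot, the haul-bot]
5. Keeper goes to the upper station with the pack-bot and the sort-bot.  [the lower station: the drill-bot, the grip-bot | the upper station: the cut-bot, the haul-bot, the pack-bot, the sort-bot]
6. Keeper goes back to the lower station with the sort-bot.  [the lower station: the drill-bot, the grip-bot, the sort-bot | the upper station: the cut-bot, the haul-bot, the pack-bot]
7. Keeper goes to the upper station with the grip-bot and the sort-bot.  [the lower station: the drill-bot | the upper station: the cut-bot, the grip-bot, the haul-bot, the pack-bot, the sort-bot]
8. Keeper goes back to the lower station with the sort-bot.  [the lower station: the drill-bot, the sort-bot | the upper station: the cut-bot, the grip-bot, the haul-bot, the pack-bot]
9. Keeper goes to the upper station with the drill-bot and the sort-bot.  [the lower station: — | the upper station: the cut-bot, the drill-bot, the grip-bot, the haul-bot, the pack-bot, the sort-bot]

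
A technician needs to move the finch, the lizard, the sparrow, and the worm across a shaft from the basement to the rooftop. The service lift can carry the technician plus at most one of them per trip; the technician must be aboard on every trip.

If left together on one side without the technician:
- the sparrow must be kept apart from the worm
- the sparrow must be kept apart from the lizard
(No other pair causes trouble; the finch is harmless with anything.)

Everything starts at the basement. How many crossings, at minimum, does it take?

9

Counting alone: the technician can take at most 1 across per trip to the rooftop, so moving all 4 needs at least 4 loaded trips out, with a return between consecutive ones — at least 7 crossings.
The safety rule pushes this higher. Following every safe sequence of crossings, the most of the 4 that can be at the rooftop as the service lift arrives there on crossing 7 is 3 — never all 4.
So no plan with fewer than 9 crossings exists, and this one achieves 9:
1. Technician goes to the rooftop with the sparrow.
2. Technician goes back to the basement alone.
3. Technician goes to the rooftop with the finch.
4. Technician goes back to the basement alone.
5. Technician goes to the rooftop with the lizard.
6. Technician goes back to the basement with the sparrow.
7. Technician goes to the rooftop with the worm.
8. Technician goes back to the basement alone.
9. Technician goes to the rooftop with the sparrow.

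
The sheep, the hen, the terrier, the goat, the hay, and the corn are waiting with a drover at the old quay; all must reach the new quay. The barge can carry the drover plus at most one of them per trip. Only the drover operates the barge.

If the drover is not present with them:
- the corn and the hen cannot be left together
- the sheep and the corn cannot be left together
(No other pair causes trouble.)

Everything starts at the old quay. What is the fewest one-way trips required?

Counting alone: the drover can take at most 1 across per trip to the new quay, so moving all 6 needs at least 6 loaded trips out, with a return between consecutive ones — at least 11 crossings.
The safety rule pushes this higher. Following every safe sequence of crossings, the most of the 6 that can be at the new quay as the barge arrives there on crossing 11 is 5 — never all 6.
So no plan with fewer than 13 crossings exists, and this one achieves 13:
1. Drover goes to the new quay with the corn.  [the old quay: the goat, the hay, the hen, the sheep, the terrier | the new quay: the corn]
2. Drover goes back to the old quay alone.  [the old quay: the goat, the hay, the hen, the sheep, the terrier | the new quay: the corn]
3. Drover goes to the new quay with the sheep.  [the old quay: the goat, the hay, the hen, the terrier | the new quay: the corn, the sheep]
4. Drover goes back to the old quay with the corn.  [the old quay: the corn, the goat, the hay, the hen, the terrier | the new quay: the sheep]
5. Drover goes to the new quay with the hen.  [the old quay: the corn, the goat, the hay, the terrier | the new quay: the hen, the sheep]
6. Drover goes back to the old quay alone.  [the old quay: the corn, the goat, the hay, the terrier | the new quay: the hen, the sheep]
7. Drover goes to the new quay with the terrier.  [the old quay: the corn, the goat, the hay | the new quay: the hen, the sheep, the terrier]
8. Drover goes back to the old quay alone.  [the old quay: the corn, the goat, the hay | the new quay: the hen, the sheep, the terrier]
9. Drover goes to the new quay with the goat.  [the old quay: the corn, the hay | the new quay: the goat, the hen, the sheep, the terrier]
10. Drover goes back to the old quay alone.  [the old quay: the corn, the hay | the new quay: the goat, the hen, the sheep, the terrier]
11. Drover goes to the new quay with the hay.  [the old quay: the corn | the new quay: the goat, the hay, the hen, the sheep, the terrier]
12. Drover goes back to the old quay alone.  [the old quay: the corn | the new quay: the goat, the hay, the hen, the sheep, the terrier]
13. Drover goes to the new quay with the corn.  [the old quay: — | the new quay: the corn, the goat, the hay, the hen, the sheep, the terrier]

13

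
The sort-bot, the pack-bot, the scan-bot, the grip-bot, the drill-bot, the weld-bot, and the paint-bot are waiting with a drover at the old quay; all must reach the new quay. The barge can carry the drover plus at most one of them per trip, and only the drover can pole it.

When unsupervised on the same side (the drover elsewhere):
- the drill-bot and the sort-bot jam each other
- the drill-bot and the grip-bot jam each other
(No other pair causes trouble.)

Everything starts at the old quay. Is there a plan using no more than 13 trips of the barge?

Counting alone: the drover can take at most 1 across per trip to the new quay, so moving all 7 needs at least 7 loaded trips out, with a return between consecutive ones — at least 13 crossings.
The safety rule pushes this higher. Following every safe sequence of crossings, the most of the 7 that can be at the new quay as the barge arrives there on crossing 13 is 6 — never all 7.
So the move cannot be finished within 13 crossings. (The shortest complete plan takes 15:)
1. Drover goes to the new quay with the drill-bot.
2. Drover goes back to the old quay alone.
3. Drover goes to the new quay with the sort-bot.
4. Drover goes back to the old quay with the drill-bot.
5. Drover goes to the new quay with the grip-bot.
6. Drover goes back to the old quay alone.
7. Drover goes to the new quay with the pack-bot.
8. Drover goes back to the old quay alone.
9. Drover goes to the new quay with the scan-bot.
10. Drover goes back to the old quay alone.
11. Drover goes to the new quay with the weld-bot.
12. Drover goes back to the old quay alone.
13. Drover goes to the new quay with the paint-bot.
14. Drover goes back to the old quay alone.
15. Drover goes to the new quay with the drill-bot.

No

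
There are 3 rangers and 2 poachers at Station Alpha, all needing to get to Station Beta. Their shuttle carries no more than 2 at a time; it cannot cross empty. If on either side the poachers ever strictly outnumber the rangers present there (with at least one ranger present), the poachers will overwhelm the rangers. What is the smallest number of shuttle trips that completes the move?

Counting alone: each trip to Station Beta takes at most 2 across and each return brings at least 1 back, so after t trips out (and t−1 returns) at most 2t − (t−1) of the 5 are across; that first reaches 5 at t = 4, so at least 7 crossings are needed.
The plan below uses exactly 7 crossings, so it is optimal:
1. 2 poachers → Station Beta.  (Station Alpha: 3R 0P; Station Beta: 0R 2P)
2. 1 poacher ← Station Alpha.  (Station Alpha: 3R 1P; Station Beta: 0R 1P)
3. 2 rangers → Station Beta.  (Station Alpha: 1R 1P; Station Beta: 2R 1P)
4. 1 ranger ← Station Alpha.  (Station Alpha: 2R 1P; Station Beta: 1R 1P)
5. 1 ranger and 1 poacher → Station Beta.  (Station Alpha: 1R 0P; Station Beta: 2R 2P)
6. 1 poacher ← Station Alpha.  (Station Alpha: 1R 1P; Station Beta: 2R 1P)
7. 1 ranger and 1 poacher → Station Beta.  (Station Alpha: 0R 0P; Station Beta: 3R 2P)

7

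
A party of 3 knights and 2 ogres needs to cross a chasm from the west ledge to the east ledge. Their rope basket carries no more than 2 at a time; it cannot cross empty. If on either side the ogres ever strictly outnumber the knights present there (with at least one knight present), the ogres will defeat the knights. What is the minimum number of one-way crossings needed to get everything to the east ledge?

Counting alone: each trip to the east ledge takes at most 2 across and each return brings at least 1 back, so after t trips out (and t−1 returns) at most 2t − (t−1) of the 5 are across; that first reaches 5 at t = 4, so at least 7 crossings are needed.
The plan below uses exactly 7 crossings, so it is optimal:
1. 2 ogres → the east ledge.  (the west ledge: 3K 0O; the east ledge: 0K 2O)
2. 1 ogre ← the west ledge.  (the west ledge: 3K 1O; the east ledge: 0K 1O)
3. 2 knights → the east ledge.  (the west ledge: 1K 1O; the east ledge: 2K 1O)
4. 1 knight ← the west ledge.  (the west ledge: 2K 1O; the east ledge: 1K 1O)
5. 1 knight and 1 ogre → the east ledge.  (the west ledge: 1K 0O; the east ledge: 2K 2O)
6. 1 ogre ← the west ledge.  (the west ledge: 1K 1O; the east ledge: 2K 1O)
7. 1 knight and 1 ogre → the east ledge.  (the west ledge: 0K 0O; the east ledge: 3K 2O)

7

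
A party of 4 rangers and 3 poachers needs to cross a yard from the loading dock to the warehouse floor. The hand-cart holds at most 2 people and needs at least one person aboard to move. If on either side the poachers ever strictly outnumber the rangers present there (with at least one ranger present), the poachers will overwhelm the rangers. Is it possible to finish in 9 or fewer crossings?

No

Counting alone: each trip to the warehouse floor takes at most 2 across and each return brings at least 1 back, so after t trips out (and t−1 returns) at most 2t − (t−1) of the 7 are across; that first reaches 7 at t = 6, so at least 11 crossings are needed.
Since 9 < 11, 9 crossings cannot be enough. (The shortest complete plan in fact takes 11:)
1. 2 poachers → the warehouse floor.  (the loading dock: 4R 1P; the warehouse floor: 0R 2P)
2. 1 poacher ← the loading dock.  (the loading dock: 4R 2P; the warehouse floor: 0R 1P)
3. 2 poachers → the warehouse floor.  (the loading dock: 4R 0P; the warehouse floor: 0R 3P)
4. 1 poacher ← the loading dock.  (the loading dock: 4R 1P; the warehouse floor: 0R 2P)
5. 2 rangers → the warehouse floor.  (the loading dock: 2R 1P; the warehouse floor: 2R 2P)
6. 1 poacher ← the loading dock.  (the loading dock: 2R 2P; the warehouse floor: 2R 1P)
7. 1 ranger and 1 poacher → the warehouse floor.  (the loading dock: 1R 1P; the warehouse floor: 3R 2P)
8. 1 ranger ← the loading dock.  (the loading dock: 2R 1P; the warehouse floor: 2R 2P)
9. 1 ranger and 1 poacher → the warehouse floor.  (the loading dock: 1R 0P; the warehouse floor: 3R 3P)
10. 1 poacher ← the loading dock.  (the loading dock: 1R 1P; the warehouse floor: 3R 2P)
11. 1 ranger and 1 poacher → the warehouse floor.  (the loading dock: 0R 0P; the warehouse floor: 4R 3P)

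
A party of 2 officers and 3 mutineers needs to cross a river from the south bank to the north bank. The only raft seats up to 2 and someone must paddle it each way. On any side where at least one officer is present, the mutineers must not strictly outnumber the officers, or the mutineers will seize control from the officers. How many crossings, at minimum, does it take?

The mutineers already outnumber the officers at the south bank before anyone moves, so the starting position itself is disallowed.

impossible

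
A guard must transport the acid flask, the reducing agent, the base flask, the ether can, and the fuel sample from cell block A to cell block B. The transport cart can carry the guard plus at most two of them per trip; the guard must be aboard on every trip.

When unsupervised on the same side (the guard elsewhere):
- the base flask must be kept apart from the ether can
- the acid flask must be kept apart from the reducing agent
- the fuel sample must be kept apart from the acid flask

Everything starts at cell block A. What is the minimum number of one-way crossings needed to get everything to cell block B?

5

Counting alone: the guard can take at most 2 across per trip to cell block B, so moving all 5 needs at least 3 loaded trips out, with a return between consecutive ones — at least 5 crossings.
The plan below uses exactly 5 crossings, so it is optimal:
1. Guard goes to cell block B with the acid flask and the base flask.
2. Guard goes back to cell block A alone.
3. Guard goes to cell block B with the fuel sample and the reducing agent.
4. Guard goes back to cell block A with the acid flask.
5. Guard goes to cell block B with the acid flask and the ether can.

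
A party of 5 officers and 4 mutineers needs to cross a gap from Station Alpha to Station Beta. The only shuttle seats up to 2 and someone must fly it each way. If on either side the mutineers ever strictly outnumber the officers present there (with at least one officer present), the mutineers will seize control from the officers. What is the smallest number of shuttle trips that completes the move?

15

Counting alone: each trip to Station Beta takes at most 2 across and each return brings at least 1 back, so after t trips out (and t−1 returns) at most 2t − (t−1) of the 9 are across; that first reaches 9 at t = 8, so at least 15 crossings are needed.
The plan below uses exactly 15 crossings, so it is optimal:
1. 2 mutineers → Station Beta.  (Station Alpha: 5O 2M; Station Beta: 0O 2M)
2. 1 mutineer ← Station Alpha.  (Station Alpha: 5O 3M; Station Beta: 0O 1M)
3. 2 mutineers → Station Beta.  (Station Alpha: 5O 1M; Station Beta: 0O 3M)
4. 1 mutineer ← Station Alpha.  (Station Alpha: 5O 2M; Station Beta: 0O 2M)
5. 2 officers → Station Beta.  (Station Alpha: 3O 2M; Station Beta: 2O 2M)
6. 1 mutineer ← Station Alpha.  (Station Alpha: 3O 3M; Station Beta: 2O 1M)
7. 1 officer and 1 mutineer → Station Beta.  (Station Alpha: 2O 2M; Station Beta: 3O 2M)
8. 1 officer ← Station Alpha.  (Station Alpha: 3O 2M; Station Beta: 2O 2M)
9. 1 officer and 1 mutineer → Station Beta.  (Station Alpha: 2O 1M; Station Beta: 3O 3M)
10. 1 mutineer ← Station Alpha.  (Station Alpha: 2O 2M; Station Beta: 3O 2M)
11. 1 officer and 1 mutineer → Station Beta.  (Station Alpha: 1O 1M; Station Beta: 4O 3M)
12. 1 officer ← Station Alpha.  (Station Alpha: 2O 1M; Station Beta: 3O 3M)
13. 1 officer and 1 mutineer → Station Beta.  (Station Alpha: 1O 0M; Station Beta: 4O 4M)
14. 1 mutineer ← Station Alpha.  (Station Alpha: 1O 1M; Station Beta: 4O 3M)
15. 1 officer and 1 mutineer → Station Beta.  (Station Alpha: 0O 0M; Station Beta: 5O 4M)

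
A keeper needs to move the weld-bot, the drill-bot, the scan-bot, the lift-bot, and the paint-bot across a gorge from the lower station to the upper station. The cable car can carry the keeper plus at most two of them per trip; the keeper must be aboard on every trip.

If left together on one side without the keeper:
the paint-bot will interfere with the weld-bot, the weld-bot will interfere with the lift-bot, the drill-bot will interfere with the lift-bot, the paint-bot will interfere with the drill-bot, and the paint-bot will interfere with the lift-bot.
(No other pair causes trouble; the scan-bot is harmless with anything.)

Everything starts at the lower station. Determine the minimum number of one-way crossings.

7

Counting alone: the keeper can take at most 2 across per trip to the upper station, so moving all 5 needs at least 3 loaded trips out, with a return between consecutive ones — at least 5 crossings.
The safety rule pushes this higher. Following every safe sequence of crossings, the most of the 5 that can be at the upper station as the cable car arrives there on crossing 5 is 4 — never all 5.
So no plan with fewer than 7 crossings exists, and this one achieves 7:
1. Keeper goes to the upper station with the lift-bot and the paint-bot.  [the lower station: the drill-bot, the scan-bot, the weld-bot | the upper station: the lift-bot, the paint-bot]
2. Keeper goes back to the lower station with the lift-bot.  [the lower station: the drill-bot, the lift-bot, the scan-bot, the weld-bot | the upper station: the paint-bot]
3. Keeper goes to the upper station with the drill-bot and the weld-bot.  [the lower station: the lift-bot, the scan-bot | the upper station: the drill-bot, the paint-bot, the weld-bot]
4. Keeper goes back to the lower station with the paint-bot.  [the lower station: the lift-bot, the paint-bot, the scan-bot | the upper station: the drill-bot, the weld-bot]
5. Keeper goes to the upper station with the lift-bot and the scan-bot.  [the lower station: the paint-bot | the upper station: the drill-bot, the lift-bot, the scan-bot, the weld-bot]
6. Keeper goes back to the lower station with the lift-bot.  [the lower station: the lift-bot, the paint-bot | the upper station: the drill-bot, the scan-bot, the weld-bot]
7. Keeper goes to the upper station with the lift-bot and the paint-bot.  [the lower station: — | the upper station: the drill-bot, the lift-bot, the paint-bot, the scan-bot, the weld-bot]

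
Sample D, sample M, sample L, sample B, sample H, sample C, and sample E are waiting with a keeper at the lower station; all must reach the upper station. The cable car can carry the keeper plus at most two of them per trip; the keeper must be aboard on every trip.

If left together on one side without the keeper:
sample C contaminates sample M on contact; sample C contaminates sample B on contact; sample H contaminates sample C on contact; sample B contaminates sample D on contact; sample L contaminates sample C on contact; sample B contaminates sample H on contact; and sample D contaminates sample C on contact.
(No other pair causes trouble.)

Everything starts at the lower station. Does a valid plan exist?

Yes

1. Keeper goes to the upper station with sample B and sample C.
2. Keeper goes back to the lower station with sample B.
3. Keeper goes to the upper station with sample D and sample H.
4. Keeper goes back to the lower station with sample C.
5. Keeper goes to the upper station with sample C and sample M.
6. Keeper goes back to the lower station with sample C.
7. Keeper goes to the upper station with sample B and sample L.
8. Keeper goes back to the lower station with sample B.
9. Keeper goes to the upper station with sample B and sample E.
10. Keeper goes back to the lower station with sample B.
11. Keeper goes to the upper station with sample B and sample C.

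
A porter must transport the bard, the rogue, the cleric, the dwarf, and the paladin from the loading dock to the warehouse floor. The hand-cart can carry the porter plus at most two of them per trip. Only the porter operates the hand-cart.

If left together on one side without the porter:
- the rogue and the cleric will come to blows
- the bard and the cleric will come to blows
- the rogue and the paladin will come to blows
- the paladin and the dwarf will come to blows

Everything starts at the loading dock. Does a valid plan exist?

Yes

1. Porter goes to the warehouse floor with the cleric and the paladin.  [the loading dock: the bard, the dwarf, the rogue | the warehouse floor: the cleric, the paladin]
2. Porter goes back to the loading dock alone.  [the loading dock: the bard, the dwarf, the rogue | the warehouse floor: the cleric, the paladin]
3. Porter goes to the warehouse floor with the bard.  [the loading dock: the dwarf, the rogue | the warehouse floor: the bard, the cleric, the paladin]
4. Porter goes back to the loading dock with the cleric.  [the loading dock: the cleric, the dwarf, the rogue | the warehouse floor: the bard, the paladin]
5. Porter goes to the warehouse floor with the dwarf and the rogue.  [the loading dock: the cleric | the warehouse floor: the bard, the dwarf, the paladin, the rogue]
6. Porter goes back to the loading dock with the paladin.  [the loading dock: the cleric, the paladin | the warehouse floor: the bard, the dwarf, the rogue]
7. Porter goes to the warehouse floor with the cleric and the paladin.  [the loading dock: — | the warehouse floor: the bard, the cleric, the dwarf, the paladin, the rogue]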